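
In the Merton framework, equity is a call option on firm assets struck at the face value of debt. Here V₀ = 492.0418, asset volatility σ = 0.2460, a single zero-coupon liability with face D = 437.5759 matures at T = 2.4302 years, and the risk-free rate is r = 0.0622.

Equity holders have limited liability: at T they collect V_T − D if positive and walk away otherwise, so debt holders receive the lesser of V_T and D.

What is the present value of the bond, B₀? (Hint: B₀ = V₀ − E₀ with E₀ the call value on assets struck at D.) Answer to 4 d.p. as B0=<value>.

d₁ = [ln(V₀/D) + (r + σ²/2)T] / (σ√T)
   = [ln(492.0418/437.5759) + (0.0622 + 0.5·0.2460²)·2.4302] / (0.2460·√2.4302)
   = [0.117313 + 0.224691] / 0.383492 = 0.891818
d₂ = d₁ − σ√T = 0.891818 − 0.383492 = 0.508326
N(d₁) = 0.813755,  N(d₂) = 0.694388,  e^(−rT) = 0.859711
E₀ = V₀·N(d₁) − D·e^(−rT)·N(d₂)
   = 492.0418·0.813755 − 437.5759·0.859711·0.694388 = 139.180327
B₀ = V₀ − E₀ = 492.0418 − 139.180327 = 352.861473

B0=352.8615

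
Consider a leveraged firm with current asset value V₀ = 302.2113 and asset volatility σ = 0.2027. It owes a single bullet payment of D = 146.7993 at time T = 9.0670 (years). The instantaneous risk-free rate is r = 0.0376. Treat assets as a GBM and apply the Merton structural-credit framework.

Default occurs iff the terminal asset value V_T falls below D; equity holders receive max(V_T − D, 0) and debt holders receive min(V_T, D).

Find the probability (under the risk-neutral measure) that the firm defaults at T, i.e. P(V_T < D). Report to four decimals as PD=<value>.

d₁ = [ln(V₀/D) + (r + σ²/2)T] / (σ√T)
   = [ln(302.2113/146.7993) + (0.0376 + 0.5·0.2027²)·9.0670] / (0.2027·√9.0670)
   = [0.722060 + 0.527188] / 0.610359 = 2.046743
d₂ = d₁ − σ√T = 2.046743 − 0.610359 = 1.436384
risk-neutral PD = N(−d₂) = N(-1.436384) = 0.075447

PD=0.0754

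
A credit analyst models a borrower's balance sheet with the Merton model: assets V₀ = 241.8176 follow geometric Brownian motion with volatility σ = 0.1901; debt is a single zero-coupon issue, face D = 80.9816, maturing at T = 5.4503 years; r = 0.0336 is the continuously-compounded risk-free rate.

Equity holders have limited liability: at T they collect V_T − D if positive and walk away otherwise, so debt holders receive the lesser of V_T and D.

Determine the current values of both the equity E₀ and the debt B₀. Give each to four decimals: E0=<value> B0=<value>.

d₁ = [ln(V₀/D) + (r + σ²/2)T] / (σ√T)
   = [ln(241.8176/80.9816) + (0.0336 + 0.5·0.1901²)·5.4503] / (0.1901·√5.4503)
   = [1.093962 + 0.281612] / 0.443805 = 3.099498
d₂ = d₁ − σ√T = 3.099498 − 0.443805 = 2.655693
N(d₁) = 0.999031,  N(d₂) = 0.996043,  e^(−rT) = 0.832660
E₀ = V₀·N(d₁) − D·e^(−rT)·N(d₂)
   = 241.8176·0.999031 − 80.9816·0.832660·0.996043 = 174.419934
B₀ = V₀ − E₀ = 241.8176 − 174.419934 = 67.397666

E0=174.4199 B0=67.3977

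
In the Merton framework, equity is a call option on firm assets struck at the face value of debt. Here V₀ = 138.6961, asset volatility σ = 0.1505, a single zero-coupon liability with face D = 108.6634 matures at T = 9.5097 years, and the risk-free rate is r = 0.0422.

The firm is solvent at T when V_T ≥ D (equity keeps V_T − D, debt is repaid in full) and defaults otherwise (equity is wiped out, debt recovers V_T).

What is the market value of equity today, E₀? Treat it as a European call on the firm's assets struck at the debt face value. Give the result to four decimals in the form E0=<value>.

E0=67.6648

d₁ = [ln(V₀/D) + (r + σ²/2)T] / (σ√T)
   = [ln(138.6961/108.6634) + (0.0422 + 0.5·0.1505²)·9.5097] / (0.1505·√9.5097)
   = [0.244030 + 0.509008] / 0.464109 = 1.622546
d₂ = d₁ − σ√T = 1.622546 − 0.464109 = 1.158437
N(d₁) = 0.947657,  N(d₂) = 0.876657,  e^(−rT) = 0.669443
E₀ = V₀·N(d₁) − D·e^(−rT)·N(d₂)
   = 138.6961·0.947657 − 108.6634·0.669443·0.876657 = 67.664796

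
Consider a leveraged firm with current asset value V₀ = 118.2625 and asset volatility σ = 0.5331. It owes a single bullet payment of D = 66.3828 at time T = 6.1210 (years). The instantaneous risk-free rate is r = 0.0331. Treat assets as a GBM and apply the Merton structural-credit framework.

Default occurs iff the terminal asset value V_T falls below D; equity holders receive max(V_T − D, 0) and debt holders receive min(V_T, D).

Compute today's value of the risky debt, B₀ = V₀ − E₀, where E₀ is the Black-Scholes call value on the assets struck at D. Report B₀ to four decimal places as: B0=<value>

B0=38.1091

d₁ = [ln(V₀/D) + (r + σ²/2)T] / (σ√T)
   = [ln(118.2625/66.3828) + (0.0331 + 0.5·0.5331²)·6.1210] / (0.5331·√6.1210)
   = [0.577469 + 1.072386] / 1.318924 = 1.250909
d₂ = d₁ − σ√T = 1.250909 − 1.318924 = -0.068015
N(d₁) = 0.894516,  N(d₂) = 0.472887,  e^(−rT) = 0.816601
E₀ = V₀·N(d₁) − D·e^(−rT)·N(d₂)
   = 118.2625·0.894516 − 66.3828·0.816601·0.472887 = 80.153361
B₀ = V₀ − E₀ = 118.2625 − 80.153361 = 38.109139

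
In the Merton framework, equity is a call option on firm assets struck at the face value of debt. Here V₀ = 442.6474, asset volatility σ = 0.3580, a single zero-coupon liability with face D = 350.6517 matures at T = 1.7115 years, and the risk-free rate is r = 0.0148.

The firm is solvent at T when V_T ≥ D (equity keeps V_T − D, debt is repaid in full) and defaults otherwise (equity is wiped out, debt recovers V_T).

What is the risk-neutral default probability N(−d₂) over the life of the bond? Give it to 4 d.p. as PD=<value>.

d₁ = [ln(V₀/D) + (r + σ²/2)T] / (σ√T)
   = [ln(442.6474/350.6517) + (0.0148 + 0.5·0.3580²)·1.7115] / (0.3580·√1.7115)
   = [0.232980 + 0.135007] / 0.468351 = 0.785707
d₂ = d₁ − σ√T = 0.785707 − 0.468351 = 0.317356
risk-neutral PD = N(−d₂) = N(-0.317356) = 0.375487

PD=0.3755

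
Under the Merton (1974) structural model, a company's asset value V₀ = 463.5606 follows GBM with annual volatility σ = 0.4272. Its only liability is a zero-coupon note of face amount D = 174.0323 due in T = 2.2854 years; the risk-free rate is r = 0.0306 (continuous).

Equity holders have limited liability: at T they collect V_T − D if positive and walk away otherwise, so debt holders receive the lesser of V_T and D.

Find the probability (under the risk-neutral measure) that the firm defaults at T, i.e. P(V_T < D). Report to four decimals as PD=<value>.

PD=0.0964

d₁ = [ln(V₀/D) + (r + σ²/2)T] / (σ√T)
   = [ln(463.5606/174.0323) + (0.0306 + 0.5·0.4272²)·2.2854] / (0.4272·√2.2854)
   = [0.979696 + 0.278476] / 0.645821 = 1.948174
d₂ = d₁ − σ√T = 1.948174 − 0.645821 = 1.302352
risk-neutral PD = N(−d₂) = N(-1.302352) = 0.096398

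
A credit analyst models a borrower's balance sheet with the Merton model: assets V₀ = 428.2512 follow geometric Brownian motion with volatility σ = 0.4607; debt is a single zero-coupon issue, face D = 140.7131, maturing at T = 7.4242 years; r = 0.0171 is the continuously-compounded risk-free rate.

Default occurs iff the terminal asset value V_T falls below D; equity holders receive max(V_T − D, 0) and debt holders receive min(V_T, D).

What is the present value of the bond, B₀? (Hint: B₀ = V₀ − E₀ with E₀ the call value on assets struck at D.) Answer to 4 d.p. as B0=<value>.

B0=102.1413

d₁ = [ln(V₀/D) + (r + σ²/2)T] / (σ√T)
   = [ln(428.2512/140.7131) + (0.0171 + 0.5·0.4607²)·7.4242] / (0.4607·√7.4242)
   = [1.112987 + 0.914827] / 1.255287 = 1.615418
d₂ = d₁ − σ√T = 1.615418 − 1.255287 = 0.360131
N(d₁) = 0.946890,  N(d₂) = 0.640625,  e^(−rT) = 0.880774
E₀ = V₀·N(d₁) − D·e^(−rT)·N(d₂)
   = 428.2512·0.946890 − 140.7131·0.880774·0.640625 = 326.109872
B₀ = V₀ − E₀ = 428.2512 − 326.109872 = 102.141328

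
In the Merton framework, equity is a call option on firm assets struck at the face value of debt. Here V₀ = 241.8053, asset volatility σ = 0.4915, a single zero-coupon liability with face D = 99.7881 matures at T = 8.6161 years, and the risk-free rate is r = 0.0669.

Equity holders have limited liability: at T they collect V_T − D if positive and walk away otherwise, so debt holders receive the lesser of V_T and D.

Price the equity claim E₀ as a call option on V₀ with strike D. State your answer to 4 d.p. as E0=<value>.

E0=197.3194

d₁ = [ln(V₀/D) + (r + σ²/2)T] / (σ√T)
   = [ln(241.8053/99.7881) + (0.0669 + 0.5·0.4915²)·8.6161] / (0.4915·√8.6161)
   = [0.885084 + 1.617122] / 1.442709 = 1.734380
d₂ = d₁ − σ√T = 1.734380 − 1.442709 = 0.291670
N(d₁) = 0.958575,  N(d₂) = 0.614731,  e^(−rT) = 0.561908
E₀ = V₀·N(d₁) − D·e^(−rT)·N(d₂)
   = 241.8053·0.958575 − 99.7881·0.561908·0.614731 = 197.319415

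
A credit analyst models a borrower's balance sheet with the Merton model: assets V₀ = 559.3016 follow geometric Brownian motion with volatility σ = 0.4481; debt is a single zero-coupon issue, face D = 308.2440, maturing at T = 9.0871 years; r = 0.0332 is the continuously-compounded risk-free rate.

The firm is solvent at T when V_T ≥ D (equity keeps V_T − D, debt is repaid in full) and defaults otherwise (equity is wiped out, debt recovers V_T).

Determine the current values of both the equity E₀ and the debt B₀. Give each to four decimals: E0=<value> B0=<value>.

E0=395.8937 B0=163.4079

d₁ = [ln(V₀/D) + (r + σ²/2)T] / (σ√T)
   = [ln(559.3016/308.2440) + (0.0332 + 0.5·0.4481²)·9.0871] / (0.4481·√9.0871)
   = [0.595797 + 1.214008] / 1.350789 = 1.339813
d₂ = d₁ − σ√T = 1.339813 − 1.350789 = -0.010976
N(d₁) = 0.909847,  N(d₂) = 0.495621,  e^(−rT) = 0.739566
E₀ = V₀·N(d₁) − D·e^(−rT)·N(d₂)
   = 559.3016·0.909847 − 308.2440·0.739566·0.495621 = 395.893669
B₀ = V₀ − E₀ = 559.3016 − 395.893669 = 163.407931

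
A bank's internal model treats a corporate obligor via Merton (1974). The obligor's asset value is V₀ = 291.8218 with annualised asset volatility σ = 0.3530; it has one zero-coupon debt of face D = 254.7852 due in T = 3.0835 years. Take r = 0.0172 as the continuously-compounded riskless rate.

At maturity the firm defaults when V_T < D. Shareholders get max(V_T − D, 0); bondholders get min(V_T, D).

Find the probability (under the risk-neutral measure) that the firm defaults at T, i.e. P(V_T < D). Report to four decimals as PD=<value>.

d₁ = [ln(V₀/D) + (r + σ²/2)T] / (σ√T)
   = [ln(291.8218/254.7852) + (0.0172 + 0.5·0.3530²)·3.0835] / (0.3530·√3.0835)
   = [0.135723 + 0.245152] / 0.619864 = 0.614448
d₂ = d₁ − σ√T = 0.614448 − 0.619864 = -0.005416
risk-neutral PD = N(−d₂) = N(0.005416) = 0.502161

PD=0.5022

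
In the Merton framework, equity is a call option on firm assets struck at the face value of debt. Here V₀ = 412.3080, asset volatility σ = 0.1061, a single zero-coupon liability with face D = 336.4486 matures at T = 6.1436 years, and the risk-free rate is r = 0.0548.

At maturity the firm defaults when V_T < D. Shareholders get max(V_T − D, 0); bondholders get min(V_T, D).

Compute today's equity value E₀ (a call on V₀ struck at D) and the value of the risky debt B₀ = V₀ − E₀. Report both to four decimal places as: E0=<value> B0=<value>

d₁ = [ln(V₀/D) + (r + σ²/2)T] / (σ√T)
   = [ln(412.3080/336.4486) + (0.0548 + 0.5·0.1061²)·6.1436] / (0.1061·√6.1436)
   = [0.203325 + 0.371249] / 0.262983 = 2.184839
d₂ = d₁ − σ√T = 2.184839 − 0.262983 = 1.921857
N(d₁) = 0.985550,  N(d₂) = 0.972688,  e^(−rT) = 0.714145
E₀ = V₀·N(d₁) − D·e^(−rT)·N(d₂)
   = 412.3080·0.985550 − 336.4486·0.714145·0.972688 = 172.639251
B₀ = V₀ − E₀ = 412.3080 − 172.639251 = 239.668749

E0=172.6393 B0=239.6687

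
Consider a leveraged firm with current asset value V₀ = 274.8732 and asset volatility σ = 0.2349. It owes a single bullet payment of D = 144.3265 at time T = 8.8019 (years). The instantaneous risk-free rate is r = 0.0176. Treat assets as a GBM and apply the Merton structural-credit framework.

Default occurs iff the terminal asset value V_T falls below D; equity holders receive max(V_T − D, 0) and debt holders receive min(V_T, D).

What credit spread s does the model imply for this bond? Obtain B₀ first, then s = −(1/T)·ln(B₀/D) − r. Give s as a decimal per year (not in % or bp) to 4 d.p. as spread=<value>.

spread=0.0073

d₁ = [ln(V₀/D) + (r + σ²/2)T] / (σ√T)
   = [ln(274.8732/144.3265) + (0.0176 + 0.5·0.2349²)·8.8019] / (0.2349·√8.8019)
   = [0.644232 + 0.397749] / 0.696901 = 1.495163
d₂ = d₁ − σ√T = 1.495163 − 0.696901 = 0.798262
N(d₁) = 0.932564,  N(d₂) = 0.787641,  e^(−rT) = 0.856489
E₀ = V₀·N(d₁) − D·e^(−rT)·N(d₂)
   = 274.8732·0.932564 − 144.3265·0.856489·0.787641 = 158.973364
B₀ = V₀ − E₀ = 274.8732 − 158.973364 = 115.899836
spread = −(1/T)·ln(B₀/D) − r = −(1/8.8019)·ln(115.899836/144.3265) − 0.0176 = 0.00732096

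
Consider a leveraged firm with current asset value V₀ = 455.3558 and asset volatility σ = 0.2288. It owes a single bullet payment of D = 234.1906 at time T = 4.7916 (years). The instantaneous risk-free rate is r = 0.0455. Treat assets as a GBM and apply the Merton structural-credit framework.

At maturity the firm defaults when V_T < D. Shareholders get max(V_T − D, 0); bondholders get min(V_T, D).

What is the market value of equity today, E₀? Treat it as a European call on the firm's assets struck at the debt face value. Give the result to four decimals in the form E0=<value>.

d₁ = [ln(V₀/D) + (r + σ²/2)T] / (σ√T)
   = [ln(455.3558/234.1906) + (0.0455 + 0.5·0.2288²)·4.7916] / (0.2288·√4.7916)
   = [0.664944 + 0.343437] / 0.500837 = 2.013391
d₂ = d₁ − σ√T = 2.013391 − 0.500837 = 1.512554
N(d₁) = 0.977963,  N(d₂) = 0.934803,  e^(−rT) = 0.804111
E₀ = V₀·N(d₁) − D·e^(−rT)·N(d₂)
   = 455.3558·0.977963 − 234.1906·0.804111·0.934803 = 269.283460

E0=269.2835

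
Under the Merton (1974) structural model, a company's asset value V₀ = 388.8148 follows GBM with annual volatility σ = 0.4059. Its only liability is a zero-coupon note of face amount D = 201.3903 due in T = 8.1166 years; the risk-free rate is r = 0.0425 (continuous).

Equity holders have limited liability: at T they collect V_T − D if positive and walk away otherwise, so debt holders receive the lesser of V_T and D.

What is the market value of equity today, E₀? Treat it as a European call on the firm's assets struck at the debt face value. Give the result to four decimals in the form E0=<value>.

d₁ = [ln(V₀/D) + (r + σ²/2)T] / (σ√T)
   = [ln(388.8148/201.3903) + (0.0425 + 0.5·0.4059²)·8.1166] / (0.4059·√8.1166)
   = [0.657858 + 1.013580] / 1.156395 = 1.445387
d₂ = d₁ − σ√T = 1.445387 − 1.156395 = 0.288992
N(d₁) = 0.925825,  N(d₂) = 0.613706,  e^(−rT) = 0.708252
E₀ = V₀·N(d₁) − D·e^(−rT)·N(d₂)
   = 388.8148·0.925825 − 201.3903·0.708252·0.613706 = 272.438578

E0=272.4386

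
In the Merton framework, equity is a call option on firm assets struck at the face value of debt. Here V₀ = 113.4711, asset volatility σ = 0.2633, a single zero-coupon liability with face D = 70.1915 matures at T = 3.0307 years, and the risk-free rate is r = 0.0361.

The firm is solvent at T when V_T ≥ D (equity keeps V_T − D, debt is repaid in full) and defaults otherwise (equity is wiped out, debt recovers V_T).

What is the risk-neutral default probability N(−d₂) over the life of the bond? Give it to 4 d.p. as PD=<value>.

PD=0.1452

d₁ = [ln(V₀/D) + (r + σ²/2)T] / (σ√T)
   = [ln(113.4711/70.1915) + (0.0361 + 0.5·0.2633²)·3.0307] / (0.2633·√3.0307)
   = [0.480321 + 0.214463] / 0.458376 = 1.515749
d₂ = d₁ − σ√T = 1.515749 − 0.458376 = 1.057373
risk-neutral PD = N(−d₂) = N(-1.057373) = 0.145171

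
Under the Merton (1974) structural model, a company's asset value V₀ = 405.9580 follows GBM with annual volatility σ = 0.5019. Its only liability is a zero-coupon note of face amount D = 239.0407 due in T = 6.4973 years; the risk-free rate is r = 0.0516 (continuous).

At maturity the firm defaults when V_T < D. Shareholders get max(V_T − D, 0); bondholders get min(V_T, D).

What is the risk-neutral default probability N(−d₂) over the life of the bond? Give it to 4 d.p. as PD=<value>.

d₁ = [ln(V₀/D) + (r + σ²/2)T] / (σ√T)
   = [ln(405.9580/239.0407) + (0.0516 + 0.5·0.5019²)·6.4973] / (0.5019·√6.4973)
   = [0.529616 + 1.153607] / 1.279333 = 1.315704
d₂ = d₁ − σ√T = 1.315704 − 1.279333 = 0.036370
risk-neutral PD = N(−d₂) = N(-0.036370) = 0.485493

PD=0.4855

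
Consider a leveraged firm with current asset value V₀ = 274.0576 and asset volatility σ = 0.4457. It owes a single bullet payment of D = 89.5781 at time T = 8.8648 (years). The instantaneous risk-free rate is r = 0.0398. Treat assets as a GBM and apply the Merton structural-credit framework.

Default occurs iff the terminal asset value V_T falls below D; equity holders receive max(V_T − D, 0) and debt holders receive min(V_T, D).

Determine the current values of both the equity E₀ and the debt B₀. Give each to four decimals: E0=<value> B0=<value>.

d₁ = [ln(V₀/D) + (r + σ²/2)T] / (σ√T)
   = [ln(274.0576/89.5781) + (0.0398 + 0.5·0.4457²)·8.8648] / (0.4457·√8.8648)
   = [1.118227 + 1.233309] / 1.327019 = 1.772044
d₂ = d₁ − σ√T = 1.772044 − 1.327019 = 0.445025
N(d₁) = 0.961806,  N(d₂) = 0.671849,  e^(−rT) = 0.702704
E₀ = V₀·N(d₁) − D·e^(−rT)·N(d₂)
   = 274.0576·0.961806 − 89.5781·0.702704·0.671849 = 221.299509
B₀ = V₀ − E₀ = 274.0576 − 221.299509 = 52.758091

E0=221.2995 B0=52.7581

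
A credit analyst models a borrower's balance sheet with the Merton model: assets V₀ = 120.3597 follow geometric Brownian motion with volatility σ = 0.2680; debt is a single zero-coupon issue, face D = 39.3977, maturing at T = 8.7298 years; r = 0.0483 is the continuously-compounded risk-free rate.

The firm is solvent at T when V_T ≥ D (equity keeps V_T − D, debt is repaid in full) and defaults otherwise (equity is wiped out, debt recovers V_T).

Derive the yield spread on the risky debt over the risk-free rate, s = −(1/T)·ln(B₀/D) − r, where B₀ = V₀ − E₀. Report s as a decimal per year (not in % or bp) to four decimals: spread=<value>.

d₁ = [ln(V₀/D) + (r + σ²/2)T] / (σ√T)
   = [ln(120.3597/39.3977) + (0.0483 + 0.5·0.2680²)·8.7298] / (0.2680·√8.7298)
   = [1.116777 + 0.735154] / 0.791839 = 2.338772
d₂ = d₁ − σ√T = 2.338772 − 0.791839 = 1.546933
N(d₁) = 0.990326,  N(d₂) = 0.939060,  e^(−rT) = 0.655964
E₀ = V₀·N(d₁) − D·e^(−rT)·N(d₂)
   = 120.3597·0.990326 − 39.3977·0.655964·0.939060 = 94.926806
B₀ = V₀ − E₀ = 120.3597 − 94.926806 = 25.432894
spread = −(1/T)·ln(B₀/D) − r = −(1/8.7298)·ln(25.432894/39.3977) − 0.0483 = 0.00183449

spread=0.0018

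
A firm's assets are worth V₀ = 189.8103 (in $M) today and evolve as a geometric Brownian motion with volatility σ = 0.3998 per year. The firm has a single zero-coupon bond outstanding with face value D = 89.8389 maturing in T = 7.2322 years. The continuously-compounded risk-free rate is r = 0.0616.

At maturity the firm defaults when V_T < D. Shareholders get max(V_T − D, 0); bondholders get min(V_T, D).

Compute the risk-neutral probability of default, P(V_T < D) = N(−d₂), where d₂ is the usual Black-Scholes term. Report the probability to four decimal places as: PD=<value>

d₁ = [ln(V₀/D) + (r + σ²/2)T] / (σ√T)
   = [ln(189.8103/89.8389) + (0.0616 + 0.5·0.3998²)·7.2322] / (0.3998·√7.2322)
   = [0.748007 + 1.023501] / 1.075172 = 1.647651
d₂ = d₁ − σ√T = 1.647651 − 1.075172 = 0.572479
risk-neutral PD = N(−d₂) = N(-0.572479) = 0.283499

PD=0.2835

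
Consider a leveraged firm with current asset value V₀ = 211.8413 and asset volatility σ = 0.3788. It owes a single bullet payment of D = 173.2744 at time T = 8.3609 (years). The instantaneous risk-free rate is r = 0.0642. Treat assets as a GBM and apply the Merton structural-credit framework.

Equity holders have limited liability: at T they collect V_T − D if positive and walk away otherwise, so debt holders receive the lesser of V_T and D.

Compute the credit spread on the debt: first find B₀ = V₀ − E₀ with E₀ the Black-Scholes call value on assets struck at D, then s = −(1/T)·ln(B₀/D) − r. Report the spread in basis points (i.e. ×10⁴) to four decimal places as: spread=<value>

d₁ = [ln(V₀/D) + (r + σ²/2)T] / (σ√T)
   = [ln(211.8413/173.2744) + (0.0642 + 0.5·0.3788²)·8.3609] / (0.3788·√8.3609)
   = [0.200961 + 1.136620] / 1.095309 = 1.221191
d₂ = d₁ − σ√T = 1.221191 − 1.095309 = 0.125883
N(d₁) = 0.888993,  N(d₂) = 0.550088,  e^(−rT) = 0.584634
E₀ = V₀·N(d₁) − D·e^(−rT)·N(d₂)
   = 211.8413·0.888993 − 173.2744·0.584634·0.550088 = 132.600469
B₀ = V₀ − E₀ = 211.8413 − 132.600469 = 79.240831
spread = −(1/T)·ln(B₀/D) − r = −(1/8.3609)·ln(79.240831/173.2744) − 0.0642 = 0.02937662
in basis points: 0.02937662 × 10⁴ = 293.7662 bp

spread=293.7662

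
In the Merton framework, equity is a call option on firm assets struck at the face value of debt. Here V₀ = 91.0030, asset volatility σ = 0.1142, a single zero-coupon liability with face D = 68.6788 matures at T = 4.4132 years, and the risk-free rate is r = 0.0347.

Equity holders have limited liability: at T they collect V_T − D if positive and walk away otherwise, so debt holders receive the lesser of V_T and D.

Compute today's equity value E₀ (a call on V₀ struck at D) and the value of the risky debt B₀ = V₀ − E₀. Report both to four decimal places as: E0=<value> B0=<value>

d₁ = [ln(V₀/D) + (r + σ²/2)T] / (σ√T)
   = [ln(91.0030/68.6788) + (0.0347 + 0.5·0.1142²)·4.4132] / (0.1142·√4.4132)
   = [0.281452 + 0.181916] / 0.239907 = 1.931447
d₂ = d₁ − σ√T = 1.931447 − 0.239907 = 1.691540
N(d₁) = 0.973286,  N(d₂) = 0.954633,  e^(−rT) = 0.858011
E₀ = V₀·N(d₁) − D·e^(−rT)·N(d₂)
   = 91.0030·0.973286 − 68.6788·0.858011·0.954633 = 32.318112
B₀ = V₀ − E₀ = 91.0030 − 32.318112 = 58.684888

E0=32.3181 B0=58.6849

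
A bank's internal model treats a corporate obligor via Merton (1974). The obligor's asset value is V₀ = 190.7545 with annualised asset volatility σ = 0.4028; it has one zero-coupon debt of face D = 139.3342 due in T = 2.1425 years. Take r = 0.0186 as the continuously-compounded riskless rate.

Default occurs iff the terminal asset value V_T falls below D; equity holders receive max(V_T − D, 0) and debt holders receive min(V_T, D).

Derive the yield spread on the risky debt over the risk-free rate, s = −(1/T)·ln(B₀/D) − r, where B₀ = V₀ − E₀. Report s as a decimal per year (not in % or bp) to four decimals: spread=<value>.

spread=0.0575

d₁ = [ln(V₀/D) + (r + σ²/2)T] / (σ√T)
   = [ln(190.7545/139.3342) + (0.0186 + 0.5·0.4028²)·2.1425] / (0.4028·√2.1425)
   = [0.314112 + 0.213658] / 0.589590 = 0.895149
d₂ = d₁ − σ√T = 0.895149 − 0.589590 = 0.305559
N(d₁) = 0.814646,  N(d₂) = 0.620030,  e^(−rT) = 0.960933
E₀ = V₀·N(d₁) − D·e^(−rT)·N(d₂)
   = 190.7545·0.814646 − 139.3342·0.960933·0.620030 = 72.381118
B₀ = V₀ − E₀ = 190.7545 − 72.381118 = 118.373382
spread = −(1/T)·ln(B₀/D) − r = −(1/2.1425)·ln(118.373382/139.3342) − 0.0186 = 0.05749404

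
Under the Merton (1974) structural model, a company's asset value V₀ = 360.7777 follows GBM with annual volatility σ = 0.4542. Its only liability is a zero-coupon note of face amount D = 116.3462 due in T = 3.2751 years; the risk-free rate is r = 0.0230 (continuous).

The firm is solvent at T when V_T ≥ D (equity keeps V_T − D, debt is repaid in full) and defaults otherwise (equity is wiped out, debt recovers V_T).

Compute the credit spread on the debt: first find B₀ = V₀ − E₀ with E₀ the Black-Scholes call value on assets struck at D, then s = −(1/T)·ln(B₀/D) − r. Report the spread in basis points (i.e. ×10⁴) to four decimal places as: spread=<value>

d₁ = [ln(V₀/D) + (r + σ²/2)T] / (σ√T)
   = [ln(360.7777/116.3462) + (0.0230 + 0.5·0.4542²)·3.2751] / (0.4542·√3.2751)
   = [1.131692 + 0.413150] / 0.821977 = 1.879423
d₂ = d₁ − σ√T = 1.879423 − 0.821977 = 1.057447
N(d₁) = 0.969907,  N(d₂) = 0.854846,  e^(−rT) = 0.927440
E₀ = V₀·N(d₁) − D·e^(−rT)·N(d₂)
   = 360.7777·0.969907 − 116.3462·0.927440·0.854846 = 257.679279
B₀ = V₀ − E₀ = 360.7777 − 257.679279 = 103.098421
spread = −(1/T)·ln(B₀/D) − r = −(1/3.2751)·ln(103.098421/116.3462) − 0.0230 = 0.01391068
in basis points: 0.01391068 × 10⁴ = 139.1068 bp

spread=139.1068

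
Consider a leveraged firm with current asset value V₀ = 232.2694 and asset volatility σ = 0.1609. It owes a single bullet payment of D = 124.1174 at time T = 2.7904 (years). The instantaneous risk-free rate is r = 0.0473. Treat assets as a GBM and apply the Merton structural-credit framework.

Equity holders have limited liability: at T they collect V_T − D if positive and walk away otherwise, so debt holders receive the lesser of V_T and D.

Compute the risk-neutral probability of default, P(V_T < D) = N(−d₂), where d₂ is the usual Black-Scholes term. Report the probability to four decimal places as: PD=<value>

PD=0.0036

d₁ = [ln(V₀/D) + (r + σ²/2)T] / (σ√T)
   = [ln(232.2694/124.1174) + (0.0473 + 0.5·0.1609²)·2.7904] / (0.1609·√2.7904)
   = [0.626670 + 0.168106] / 0.268775 = 2.957028
d₂ = d₁ − σ√T = 2.957028 − 0.268775 = 2.688253
risk-neutral PD = N(−d₂) = N(-2.688253) = 0.003591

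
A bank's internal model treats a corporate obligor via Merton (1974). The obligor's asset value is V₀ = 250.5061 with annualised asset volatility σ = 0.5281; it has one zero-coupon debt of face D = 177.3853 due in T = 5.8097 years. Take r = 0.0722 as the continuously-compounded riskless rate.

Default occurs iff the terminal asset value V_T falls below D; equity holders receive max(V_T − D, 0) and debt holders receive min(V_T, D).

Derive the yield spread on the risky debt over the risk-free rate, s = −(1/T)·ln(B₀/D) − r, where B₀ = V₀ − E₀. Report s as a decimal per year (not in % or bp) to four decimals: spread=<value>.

spread=0.0571

d₁ = [ln(V₀/D) + (r + σ²/2)T] / (σ√T)
   = [ln(250.5061/177.3853) + (0.0722 + 0.5·0.5281²)·5.8097] / (0.5281·√5.8097)
   = [0.345159 + 1.229593] / 1.272896 = 1.237141
d₂ = d₁ − σ√T = 1.237141 − 1.272896 = -0.035756
N(d₁) = 0.891983,  N(d₂) = 0.485739,  e^(−rT) = 0.657401
E₀ = V₀·N(d₁) − D·e^(−rT)·N(d₂)
   = 250.5061·0.891983 − 177.3853·0.657401·0.485739 = 166.803462
B₀ = V₀ − E₀ = 250.5061 − 166.803462 = 83.702638
spread = −(1/T)·ln(B₀/D) − r = −(1/5.8097)·ln(83.702638/177.3853) − 0.0722 = 0.05707582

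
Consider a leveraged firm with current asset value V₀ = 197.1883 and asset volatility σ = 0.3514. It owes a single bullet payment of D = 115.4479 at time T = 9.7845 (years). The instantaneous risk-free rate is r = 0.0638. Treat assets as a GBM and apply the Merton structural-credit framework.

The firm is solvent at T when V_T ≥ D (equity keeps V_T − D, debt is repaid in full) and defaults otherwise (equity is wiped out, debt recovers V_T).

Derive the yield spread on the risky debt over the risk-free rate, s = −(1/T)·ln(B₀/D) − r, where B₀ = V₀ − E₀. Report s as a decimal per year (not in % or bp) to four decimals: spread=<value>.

d₁ = [ln(V₀/D) + (r + σ²/2)T] / (σ√T)
   = [ln(197.1883/115.4479) + (0.0638 + 0.5·0.3514²)·9.7845] / (0.3514·√9.7845)
   = [0.535340 + 1.228356] / 1.099186 = 1.604547
d₂ = d₁ − σ√T = 1.604547 − 1.099186 = 0.505362
N(d₁) = 0.945703,  N(d₂) = 0.693348,  e^(−rT) = 0.535662
E₀ = V₀·N(d₁) − D·e^(−rT)·N(d₂)
   = 197.1883·0.945703 − 115.4479·0.535662·0.693348 = 143.604242
B₀ = V₀ − E₀ = 197.1883 − 143.604242 = 53.584058
spread = −(1/T)·ln(B₀/D) − r = −(1/9.7845)·ln(53.584058/115.4479) − 0.0638 = 0.01464731

spread=0.0146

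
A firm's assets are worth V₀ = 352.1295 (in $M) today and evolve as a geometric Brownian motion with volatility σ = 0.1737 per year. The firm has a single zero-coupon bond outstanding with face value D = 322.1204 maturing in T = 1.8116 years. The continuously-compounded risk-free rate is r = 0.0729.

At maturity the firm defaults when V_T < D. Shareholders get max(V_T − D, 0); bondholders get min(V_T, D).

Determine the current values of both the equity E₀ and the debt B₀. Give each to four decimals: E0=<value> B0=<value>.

d₁ = [ln(V₀/D) + (r + σ²/2)T] / (σ√T)
   = [ln(352.1295/322.1204) + (0.0729 + 0.5·0.1737²)·1.8116] / (0.1737·√1.8116)
   = [0.089074 + 0.159395] / 0.233793 = 1.062774
d₂ = d₁ − σ√T = 1.062774 − 0.233793 = 0.828981
N(d₁) = 0.856058,  N(d₂) = 0.796442,  e^(−rT) = 0.876283
E₀ = V₀·N(d₁) − D·e^(−rT)·N(d₂)
   = 352.1295·0.856058 − 322.1204·0.876283·0.796442 = 76.632340
B₀ = V₀ − E₀ = 352.1295 − 76.632340 = 275.497160

E0=76.6323 B0=275.4972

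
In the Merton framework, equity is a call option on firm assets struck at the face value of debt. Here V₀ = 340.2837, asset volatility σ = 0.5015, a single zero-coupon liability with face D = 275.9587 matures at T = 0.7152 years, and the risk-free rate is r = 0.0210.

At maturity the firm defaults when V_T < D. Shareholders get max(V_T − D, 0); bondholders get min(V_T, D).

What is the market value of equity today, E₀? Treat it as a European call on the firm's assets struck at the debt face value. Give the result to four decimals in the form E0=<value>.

E0=92.5186

d₁ = [ln(V₀/D) + (r + σ²/2)T] / (σ√T)
   = [ln(340.2837/275.9587) + (0.0210 + 0.5·0.5015²)·0.7152] / (0.5015·√0.7152)
   = [0.209528 + 0.104956] / 0.424116 = 0.741507
d₂ = d₁ − σ√T = 0.741507 − 0.424116 = 0.317391
N(d₁) = 0.770807,  N(d₂) = 0.624526,  e^(−rT) = 0.985093
E₀ = V₀·N(d₁) − D·e^(−rT)·N(d₂)
   = 340.2837·0.770807 − 275.9587·0.985093·0.624526 = 92.518637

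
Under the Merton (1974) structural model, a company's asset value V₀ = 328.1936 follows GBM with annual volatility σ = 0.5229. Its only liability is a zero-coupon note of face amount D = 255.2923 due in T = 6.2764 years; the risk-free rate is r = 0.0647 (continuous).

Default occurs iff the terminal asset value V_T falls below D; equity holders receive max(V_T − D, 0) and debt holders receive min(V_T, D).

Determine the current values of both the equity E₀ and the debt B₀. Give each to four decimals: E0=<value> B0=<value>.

E0=212.9143 B0=115.2793

d₁ = [ln(V₀/D) + (r + σ²/2)T] / (σ√T)
   = [ln(328.1936/255.2923) + (0.0647 + 0.5·0.5229²)·6.2764] / (0.5229·√6.2764)
   = [0.251195 + 1.264144] / 1.310008 = 1.156740
d₂ = d₁ − σ√T = 1.156740 − 1.310008 = -0.153268
N(d₁) = 0.876311,  N(d₂) = 0.439093,  e^(−rT) = 0.666255
E₀ = V₀·N(d₁) − D·e^(−rT)·N(d₂)
   = 328.1936·0.876311 − 255.2923·0.666255·0.439093 = 212.914277
B₀ = V₀ − E₀ = 328.1936 − 212.914277 = 115.279323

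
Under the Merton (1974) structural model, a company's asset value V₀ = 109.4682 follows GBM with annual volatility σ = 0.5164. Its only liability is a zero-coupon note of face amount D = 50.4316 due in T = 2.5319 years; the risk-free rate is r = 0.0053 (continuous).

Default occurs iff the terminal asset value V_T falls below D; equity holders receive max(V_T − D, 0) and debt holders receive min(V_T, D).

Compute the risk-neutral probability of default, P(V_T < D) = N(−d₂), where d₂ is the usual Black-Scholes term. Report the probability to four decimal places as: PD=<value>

PD=0.2916

d₁ = [ln(V₀/D) + (r + σ²/2)T] / (σ√T)
   = [ln(109.4682/50.4316) + (0.0053 + 0.5·0.5164²)·2.5319] / (0.5164·√2.5319)
   = [0.775016 + 0.351009] / 0.821693 = 1.370372
d₂ = d₁ − σ√T = 1.370372 − 0.821693 = 0.548679
risk-neutral PD = N(−d₂) = N(-0.548679) = 0.291613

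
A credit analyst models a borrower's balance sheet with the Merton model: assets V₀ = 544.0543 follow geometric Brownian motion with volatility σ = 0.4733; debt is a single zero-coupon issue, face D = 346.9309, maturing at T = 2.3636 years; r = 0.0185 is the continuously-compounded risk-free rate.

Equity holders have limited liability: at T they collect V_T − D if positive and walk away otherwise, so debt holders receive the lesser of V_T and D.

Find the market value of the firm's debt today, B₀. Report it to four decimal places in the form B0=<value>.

d₁ = [ln(V₀/D) + (r + σ²/2)T] / (σ√T)
   = [ln(544.0543/346.9309) + (0.0185 + 0.5·0.4733²)·2.3636] / (0.4733·√2.3636)
   = [0.449923 + 0.308465] / 0.727652 = 1.042241
d₂ = d₁ − σ√T = 1.042241 − 0.727652 = 0.314590
N(d₁) = 0.851350,  N(d₂) = 0.623463,  e^(−rT) = 0.957216
E₀ = V₀·N(d₁) − D·e^(−rT)·N(d₂)
   = 544.0543·0.851350 − 346.9309·0.957216·0.623463 = 256.136166
B₀ = V₀ − E₀ = 544.0543 − 256.136166 = 287.918134

B0=287.9181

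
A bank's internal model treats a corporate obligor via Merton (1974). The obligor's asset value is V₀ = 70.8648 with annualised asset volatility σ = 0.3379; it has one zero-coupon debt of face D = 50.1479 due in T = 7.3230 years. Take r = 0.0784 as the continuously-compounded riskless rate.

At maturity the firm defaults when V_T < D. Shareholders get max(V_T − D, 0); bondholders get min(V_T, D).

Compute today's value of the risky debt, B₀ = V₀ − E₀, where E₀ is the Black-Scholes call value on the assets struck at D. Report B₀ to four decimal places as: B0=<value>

B0=25.0898

d₁ = [ln(V₀/D) + (r + σ²/2)T] / (σ√T)
   = [ln(70.8648/50.1479) + (0.0784 + 0.5·0.3379²)·7.3230] / (0.3379·√7.3230)
   = [0.345797 + 0.992180] / 0.914393 = 1.463242
d₂ = d₁ − σ√T = 1.463242 − 0.914393 = 0.548849
N(d₁) = 0.928299,  N(d₂) = 0.708445,  e^(−rT) = 0.563198
E₀ = V₀·N(d₁) − D·e^(−rT)·N(d₂)
   = 70.8648·0.928299 − 50.1479·0.563198·0.708445 = 45.774967
B₀ = V₀ − E₀ = 70.8648 − 45.774967 = 25.089833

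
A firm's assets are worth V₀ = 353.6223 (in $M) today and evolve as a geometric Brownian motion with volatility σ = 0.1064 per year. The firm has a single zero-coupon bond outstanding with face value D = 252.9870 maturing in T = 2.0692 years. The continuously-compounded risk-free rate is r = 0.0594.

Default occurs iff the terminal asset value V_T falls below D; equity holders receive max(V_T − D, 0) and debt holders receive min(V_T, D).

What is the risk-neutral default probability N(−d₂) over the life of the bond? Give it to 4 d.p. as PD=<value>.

d₁ = [ln(V₀/D) + (r + σ²/2)T] / (σ√T)
   = [ln(353.6223/252.9870) + (0.0594 + 0.5·0.1064²)·2.0692] / (0.1064·√2.0692)
   = [0.334891 + 0.134623] / 0.153053 = 3.067652
d₂ = d₁ − σ√T = 3.067652 − 0.153053 = 2.914599
risk-neutral PD = N(−d₂) = N(-2.914599) = 0.001781

PD=0.0018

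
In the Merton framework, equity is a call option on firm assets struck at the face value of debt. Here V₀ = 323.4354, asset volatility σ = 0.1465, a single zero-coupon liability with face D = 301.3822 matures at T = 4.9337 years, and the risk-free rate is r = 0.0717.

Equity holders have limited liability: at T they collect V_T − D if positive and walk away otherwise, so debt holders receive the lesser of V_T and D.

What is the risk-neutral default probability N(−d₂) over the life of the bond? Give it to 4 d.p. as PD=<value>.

PD=0.1268

d₁ = [ln(V₀/D) + (r + σ²/2)T] / (σ√T)
   = [ln(323.4354/301.3822) + (0.0717 + 0.5·0.1465²)·4.9337] / (0.1465·√4.9337)
   = [0.070620 + 0.406690] / 0.325405 = 1.466821
d₂ = d₁ − σ√T = 1.466821 − 0.325405 = 1.141416
risk-neutral PD = N(−d₂) = N(-1.141416) = 0.126848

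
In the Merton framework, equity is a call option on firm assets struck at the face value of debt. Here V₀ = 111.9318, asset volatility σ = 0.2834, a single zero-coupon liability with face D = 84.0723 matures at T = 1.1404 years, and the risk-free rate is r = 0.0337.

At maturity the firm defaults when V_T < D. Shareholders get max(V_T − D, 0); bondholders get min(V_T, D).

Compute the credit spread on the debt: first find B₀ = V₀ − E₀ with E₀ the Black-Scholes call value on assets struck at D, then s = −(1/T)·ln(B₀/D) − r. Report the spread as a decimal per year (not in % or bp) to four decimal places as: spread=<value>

d₁ = [ln(V₀/D) + (r + σ²/2)T] / (σ√T)
   = [ln(111.9318/84.0723) + (0.0337 + 0.5·0.2834²)·1.1404] / (0.2834·√1.1404)
   = [0.286213 + 0.084227] / 0.302641 = 1.224023
d₂ = d₁ − σ√T = 1.224023 − 0.302641 = 0.921381
N(d₁) = 0.889528,  N(d₂) = 0.821574,  e^(−rT) = 0.962298
E₀ = V₀·N(d₁) − D·e^(−rT)·N(d₂)
   = 111.9318·0.889528 − 84.0723·0.962298·0.821574 = 33.099013
B₀ = V₀ − E₀ = 111.9318 − 33.099013 = 78.832787
spread = −(1/T)·ln(B₀/D) − r = −(1/1.1404)·ln(78.832787/84.0723) − 0.0337 = 0.02272595

spread=0.0227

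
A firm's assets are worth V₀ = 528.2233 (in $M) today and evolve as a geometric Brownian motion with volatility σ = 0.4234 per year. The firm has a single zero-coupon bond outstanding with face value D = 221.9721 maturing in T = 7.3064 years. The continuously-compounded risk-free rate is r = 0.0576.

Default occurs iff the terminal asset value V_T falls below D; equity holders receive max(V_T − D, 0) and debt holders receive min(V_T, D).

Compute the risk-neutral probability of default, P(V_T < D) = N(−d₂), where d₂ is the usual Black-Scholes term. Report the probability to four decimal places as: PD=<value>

PD=0.2901

d₁ = [ln(V₀/D) + (r + σ²/2)T] / (σ√T)
   = [ln(528.2233/221.9721) + (0.0576 + 0.5·0.4234²)·7.3064] / (0.4234·√7.3064)
   = [0.866967 + 1.075749] / 1.144465 = 1.697488
d₂ = d₁ − σ√T = 1.697488 − 1.144465 = 0.553023
risk-neutral PD = N(−d₂) = N(-0.553023) = 0.290124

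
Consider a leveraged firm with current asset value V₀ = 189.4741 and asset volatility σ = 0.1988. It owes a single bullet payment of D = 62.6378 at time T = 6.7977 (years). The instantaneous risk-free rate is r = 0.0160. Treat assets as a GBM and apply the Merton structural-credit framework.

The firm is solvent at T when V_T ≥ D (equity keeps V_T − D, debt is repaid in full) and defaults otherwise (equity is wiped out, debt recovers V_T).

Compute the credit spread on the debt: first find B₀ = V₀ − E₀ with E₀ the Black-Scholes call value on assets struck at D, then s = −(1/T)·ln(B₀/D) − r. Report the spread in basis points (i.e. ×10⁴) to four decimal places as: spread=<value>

spread=4.3702

d₁ = [ln(V₀/D) + (r + σ²/2)T] / (σ√T)
   = [ln(189.4741/62.6378) + (0.0160 + 0.5·0.1988²)·6.7977] / (0.1988·√6.7977)
   = [1.106883 + 0.243091] / 0.518319 = 2.604522
d₂ = d₁ − σ√T = 2.604522 − 0.518319 = 2.086203
N(d₁) = 0.995400,  N(d₂) = 0.981520,  e^(−rT) = 0.896943
E₀ = V₀·N(d₁) − D·e^(−rT)·N(d₂)
   = 189.4741·0.995400 − 62.6378·0.896943·0.981520 = 133.458233
B₀ = V₀ − E₀ = 189.4741 − 133.458233 = 56.015867
spread = −(1/T)·ln(B₀/D) − r = −(1/6.7977)·ln(56.015867/62.6378) − 0.0160 = 0.00043702
in basis points: 0.00043702 × 10⁴ = 4.3702 bp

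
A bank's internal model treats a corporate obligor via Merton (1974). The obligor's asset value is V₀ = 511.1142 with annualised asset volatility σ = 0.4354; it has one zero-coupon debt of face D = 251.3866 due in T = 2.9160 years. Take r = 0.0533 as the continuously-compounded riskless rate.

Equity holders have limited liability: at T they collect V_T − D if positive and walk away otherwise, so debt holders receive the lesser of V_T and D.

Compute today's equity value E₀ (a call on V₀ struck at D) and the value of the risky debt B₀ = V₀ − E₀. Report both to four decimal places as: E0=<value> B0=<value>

d₁ = [ln(V₀/D) + (r + σ²/2)T] / (σ√T)
   = [ln(511.1142/251.3866) + (0.0533 + 0.5·0.4354²)·2.9160] / (0.4354·√2.9160)
   = [0.709601 + 0.431820] / 0.743502 = 1.535196
d₂ = d₁ − σ√T = 1.535196 − 0.743502 = 0.791694
N(d₁) = 0.937632,  N(d₂) = 0.785730,  e^(−rT) = 0.856053
E₀ = V₀·N(d₁) − D·e^(−rT)·N(d₂)
   = 511.1142·0.937632 − 251.3866·0.856053·0.785730 = 310.147692
B₀ = V₀ − E₀ = 511.1142 − 310.147692 = 200.966508

E0=310.1477 B0=200.9665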